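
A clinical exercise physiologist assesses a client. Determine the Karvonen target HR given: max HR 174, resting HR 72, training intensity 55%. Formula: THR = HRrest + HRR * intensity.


HRR = HRmax - HRrest = 174 - 72 = 102
THR = 72 + 102 * 0.55
= 128.1 bpm

128.1 bpm


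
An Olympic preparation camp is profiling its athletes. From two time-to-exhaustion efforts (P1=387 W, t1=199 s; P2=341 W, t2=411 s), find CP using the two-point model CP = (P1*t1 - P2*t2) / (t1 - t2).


Work in trial 1 = 77013 J
Work in trial 2 = 140151 J
Delta work = -63138 J
Delta time = -212 s
CP = -63138 / -212 = 297.82 W

297.82 W


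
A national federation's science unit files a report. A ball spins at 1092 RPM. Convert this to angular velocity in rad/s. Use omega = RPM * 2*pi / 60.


omega = 1092 * 2 * pi / 60
= 1092 * 6.28318531 / 60
= 6861.238 / 60
= 114.354 rad/s

114.354 rad/s


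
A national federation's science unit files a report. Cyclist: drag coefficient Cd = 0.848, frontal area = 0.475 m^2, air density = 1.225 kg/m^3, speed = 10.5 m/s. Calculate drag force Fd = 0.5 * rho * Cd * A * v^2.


v^2 = 10.5^2 = 110.25
Fd = 0.5 * 1.225 * 0.848 * 0.475 * 110.25
= 27.2 N

27.2 N


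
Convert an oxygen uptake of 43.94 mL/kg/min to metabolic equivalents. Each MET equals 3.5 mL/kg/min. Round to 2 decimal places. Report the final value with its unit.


One MET = 3.5 mL/kg/min
Number of METs = 43.94 / 3.5
= 12.55 METs

12.55 METs


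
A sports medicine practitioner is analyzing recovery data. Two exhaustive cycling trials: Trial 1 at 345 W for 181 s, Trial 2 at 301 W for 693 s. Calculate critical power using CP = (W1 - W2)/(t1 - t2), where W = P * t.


W1 = 345 * 181 = 62445 J
W2 = 301 * 693 = 208593 J
CP = (62445 - 208593) / (181 - 693)
= -146148 / -512
= 285.45 W

285.45 W


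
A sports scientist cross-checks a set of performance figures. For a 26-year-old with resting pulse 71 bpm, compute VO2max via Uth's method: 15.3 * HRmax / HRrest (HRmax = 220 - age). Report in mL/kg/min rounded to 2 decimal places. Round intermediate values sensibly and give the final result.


Step 1: HRmax = 220 - 26 = 194 bpm
Step 2: Ratio = 194 / 71 = 2.7324
Step 3: VO2max = 15.3 * 2.7324 = 41.81 mL/kg/min

41.81 mL/kg/min


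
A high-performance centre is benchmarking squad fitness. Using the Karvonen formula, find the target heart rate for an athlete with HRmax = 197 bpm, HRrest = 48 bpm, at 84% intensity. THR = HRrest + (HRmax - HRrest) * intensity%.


HRR = 197 - 48 = 149
THR = 48 + 149 * 0.84
= 48 + 125.16
= 173.16 bpm

173.16 bpm


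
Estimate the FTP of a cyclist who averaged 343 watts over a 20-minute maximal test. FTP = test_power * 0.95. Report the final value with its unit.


FTP = 343 * 0.95 = 325.85 W

325.85 W


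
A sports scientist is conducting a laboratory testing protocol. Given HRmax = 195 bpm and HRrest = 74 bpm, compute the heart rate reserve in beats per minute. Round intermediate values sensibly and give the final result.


Heart rate reserve = maximum HR minus resting HR
HRR = 195 - 74 = 121 bpm

121 bpm


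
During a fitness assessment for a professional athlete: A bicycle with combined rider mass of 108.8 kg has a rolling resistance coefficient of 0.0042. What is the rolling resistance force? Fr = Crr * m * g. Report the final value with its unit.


Fr = 0.0042 * 108.8 * 9.81
= 0.45696 * 9.81
= 4.483 N

4.483 N


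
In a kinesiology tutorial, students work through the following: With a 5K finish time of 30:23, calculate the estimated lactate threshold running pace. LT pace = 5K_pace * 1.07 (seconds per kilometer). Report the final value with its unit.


Race duration = 1823 s for 5 km
Average pace = 1823 / 5 = 364.6 s/km
LT pace = 364.6 * 1.07
= 390.12 s/km

390.12 s/km


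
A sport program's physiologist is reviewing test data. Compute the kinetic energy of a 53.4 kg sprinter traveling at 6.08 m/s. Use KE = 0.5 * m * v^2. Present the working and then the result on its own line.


Velocity squared = 36.9664
KE = 0.5 * 53.4 * 36.9664 = 987.0 J

987.0 J


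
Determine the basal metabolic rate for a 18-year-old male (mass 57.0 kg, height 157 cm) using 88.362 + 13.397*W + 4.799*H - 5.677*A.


BMR = 88.362 + 13.397*57.0 + 4.799*157 - 5.677*18
= 1503.25 kcal/day

1503.25 kcal/day


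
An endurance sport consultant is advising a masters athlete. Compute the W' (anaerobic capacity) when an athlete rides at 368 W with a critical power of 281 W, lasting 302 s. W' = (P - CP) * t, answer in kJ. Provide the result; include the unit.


Above-CP power = 87 W
Duration = 302 s
W' = 87 * 302 = 26274 J
Convert: 26274 / 1000 = 26.274 kJ

26.274 kJ


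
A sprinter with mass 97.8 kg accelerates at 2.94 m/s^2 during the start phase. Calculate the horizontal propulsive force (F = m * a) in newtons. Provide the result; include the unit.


F = m * a
= 97.8 * 2.94
= 287.53 N

287.53 N


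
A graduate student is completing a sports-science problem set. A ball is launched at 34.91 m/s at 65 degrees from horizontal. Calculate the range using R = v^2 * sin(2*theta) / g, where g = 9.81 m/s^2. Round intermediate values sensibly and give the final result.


sin(2 * 65) = sin(130) = 0.766044
v^2 = 34.91^2 = 1218.7081
R = 1218.7081 * 0.766044 / 9.81
= 95.167 m

95.167 m


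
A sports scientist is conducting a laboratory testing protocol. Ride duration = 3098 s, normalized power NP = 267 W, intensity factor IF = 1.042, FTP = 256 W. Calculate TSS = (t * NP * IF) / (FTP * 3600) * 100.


Numerator = 3098 * 267 * 1.042 = 861906.972
Denominator = 256 * 3600 = 921600
TSS = 861906.972 / 921600 * 100
= 93.52

93.52 TSS


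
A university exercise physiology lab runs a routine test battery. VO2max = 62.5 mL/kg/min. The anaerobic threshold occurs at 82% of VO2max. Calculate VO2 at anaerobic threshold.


AT fraction = 82 / 100 = 0.82
AT VO2 = 62.5 * 0.82
= 51.25 mL/kg/min

51.25 mL/kg/min


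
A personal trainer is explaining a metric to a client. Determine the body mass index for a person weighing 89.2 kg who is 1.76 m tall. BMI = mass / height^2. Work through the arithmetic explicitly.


BMI = mass / height^2
= 89.2 / 1.76^2
= 89.2 / 3.0976
= 28.8 kg/m^2

28.8 kg/m^2


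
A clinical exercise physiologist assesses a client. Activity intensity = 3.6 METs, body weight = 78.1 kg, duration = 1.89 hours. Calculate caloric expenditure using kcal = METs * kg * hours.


kcal = 3.6 * 78.1 * 1.89
= 281.16 * 1.89
= 531.39 kcal

531.39 kcal


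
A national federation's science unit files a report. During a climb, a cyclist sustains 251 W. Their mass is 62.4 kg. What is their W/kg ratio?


Power-to-weight = 251 W / 62.4 kg
= 4.022 W/kg

4.022 W/kg


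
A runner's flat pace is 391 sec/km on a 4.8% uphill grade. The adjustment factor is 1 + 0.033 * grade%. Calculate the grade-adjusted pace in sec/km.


Factor = 1 + 0.033 * 4.8 = 1.1584
Adjusted pace = 391 * 1.1584
= 452.93 sec/km

452.93 s/km


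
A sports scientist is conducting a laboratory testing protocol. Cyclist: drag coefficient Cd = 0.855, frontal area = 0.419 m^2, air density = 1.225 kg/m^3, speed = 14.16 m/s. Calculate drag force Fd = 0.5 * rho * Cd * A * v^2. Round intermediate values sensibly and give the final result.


v^2 = 14.16^2 = 200.5056
Fd = 0.5 * 1.225 * 0.855 * 0.419 * 200.5056
= 43.996 N

43.996 N


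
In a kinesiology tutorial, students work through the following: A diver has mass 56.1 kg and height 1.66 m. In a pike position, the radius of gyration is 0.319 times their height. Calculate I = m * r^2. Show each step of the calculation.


r = 0.319 * 1.66 = 0.52954 m
I = m * r^2 = 56.1 * 0.280413 = 15.731 kg*m^2

15.731 kg*m^2


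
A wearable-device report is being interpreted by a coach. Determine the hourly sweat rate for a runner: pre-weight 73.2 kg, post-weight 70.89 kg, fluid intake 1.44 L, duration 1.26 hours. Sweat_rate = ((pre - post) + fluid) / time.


Mass lost = 73.2 - 70.89 = 2.31 kg
Add fluid consumed: 2.31 + 1.44 = 3.75 L total sweat
Sweat rate = 3.75 / 1.26 = 2.976 L/h

2.976 L/h


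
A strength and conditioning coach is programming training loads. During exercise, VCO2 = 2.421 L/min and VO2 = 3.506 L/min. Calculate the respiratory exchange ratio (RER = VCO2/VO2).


RER = VCO2 / VO2
= 2.421 / 3.506
= 0.6905

0.6905


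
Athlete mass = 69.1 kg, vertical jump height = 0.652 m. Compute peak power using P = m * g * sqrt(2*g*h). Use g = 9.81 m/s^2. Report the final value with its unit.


sqrt(2 * 9.81 * 0.652) = sqrt(12.79224) = 3.576624 m/s
P = 69.1 * 9.81 * 3.576624
= 2424.49 W

2424.49 W


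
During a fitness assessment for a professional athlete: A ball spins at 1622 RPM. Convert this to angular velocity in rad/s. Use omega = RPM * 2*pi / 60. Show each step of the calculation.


omega = 1622 * 2 * pi / 60
= 1622 * 6.28318531 / 60
= 10191.327 / 60
= 169.855 rad/s

169.855 rad/s


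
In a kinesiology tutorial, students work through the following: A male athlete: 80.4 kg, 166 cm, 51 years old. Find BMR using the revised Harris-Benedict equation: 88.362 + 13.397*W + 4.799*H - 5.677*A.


Intercept = 88.362
Weight contribution = 13.397 * 80.4 = 1077.1188
Height contribution = 4.799 * 166 = 796.634
Age contribution = 5.677 * 51 = 289.527
BMR = 88.362 + 1077.1188 + 796.634 - 289.527
= 1672.59 kcal/day

1672.59 kcal/day


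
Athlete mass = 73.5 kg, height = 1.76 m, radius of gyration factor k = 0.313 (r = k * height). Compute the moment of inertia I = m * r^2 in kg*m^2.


r = k * height = 0.313 * 1.76 = 0.55088 m
r^2 = 0.55088^2 = 0.303469
I = 73.5 * 0.303469 = 22.305 kg*m^2

22.305 kg*m^2


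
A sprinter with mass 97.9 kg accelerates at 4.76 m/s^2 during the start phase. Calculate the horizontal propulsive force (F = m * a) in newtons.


F = m * a
= 97.9 * 4.76
= 466.0 N

466.0 N


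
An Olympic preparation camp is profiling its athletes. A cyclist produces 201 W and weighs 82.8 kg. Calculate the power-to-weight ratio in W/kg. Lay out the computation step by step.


P/W = power / mass
= 201 / 82.8
= 2.428 W/kg

2.428 W/kg


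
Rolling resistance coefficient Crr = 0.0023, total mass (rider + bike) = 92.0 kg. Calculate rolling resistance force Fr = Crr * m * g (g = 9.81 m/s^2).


Fr = Crr * m * g
= 0.0023 * 92.0 * 9.81
= 2.076 N

2.076 N


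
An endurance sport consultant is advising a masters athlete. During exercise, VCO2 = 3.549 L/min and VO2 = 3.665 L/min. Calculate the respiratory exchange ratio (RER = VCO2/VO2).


RER = VCO2 / VO2
= 3.549 / 3.665
= 0.9683

0.9683


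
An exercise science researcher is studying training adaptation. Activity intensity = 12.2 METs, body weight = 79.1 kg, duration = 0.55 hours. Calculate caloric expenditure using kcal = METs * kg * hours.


kcal = 12.2 * 79.1 * 0.55
= 965.02 * 0.55
= 530.76 kcal

530.76 kcal


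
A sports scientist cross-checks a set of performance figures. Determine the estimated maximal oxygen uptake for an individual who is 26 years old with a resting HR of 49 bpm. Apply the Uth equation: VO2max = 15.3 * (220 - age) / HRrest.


HRmax = 220 - 26 = 194
VO2max = 15.3 * (194 / 49)
= 15.3 * 3.9592
= 60.58 mL/kg/min

60.58 mL/kg/min


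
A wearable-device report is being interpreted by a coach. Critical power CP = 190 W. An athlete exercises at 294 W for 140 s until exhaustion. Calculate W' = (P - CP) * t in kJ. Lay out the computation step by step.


P - CP = 294 - 190 = 104 W
W' = 104 * 140 = 14560 J
= 14560 / 1000 = 14.56 kJ

14.56 kJ


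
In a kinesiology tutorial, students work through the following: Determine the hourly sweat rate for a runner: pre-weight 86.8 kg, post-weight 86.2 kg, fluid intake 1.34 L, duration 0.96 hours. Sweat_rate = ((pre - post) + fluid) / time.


Mass lost = 86.8 - 86.2 = 0.6 kg
Add fluid consumed: 0.6 + 1.34 = 1.94 L total sweat
Sweat rate = 1.94 / 0.96 = 2.021 L/h

2.021 L/h


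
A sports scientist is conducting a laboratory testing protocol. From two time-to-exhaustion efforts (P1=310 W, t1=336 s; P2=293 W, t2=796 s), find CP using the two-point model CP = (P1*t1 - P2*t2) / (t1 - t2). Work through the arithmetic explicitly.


Work in trial 1 = 104160 J
Work in trial 2 = 233228 J
Delta work = -129068 J
Delta time = -460 s
CP = -129068 / -460 = 280.58 W

280.58 W


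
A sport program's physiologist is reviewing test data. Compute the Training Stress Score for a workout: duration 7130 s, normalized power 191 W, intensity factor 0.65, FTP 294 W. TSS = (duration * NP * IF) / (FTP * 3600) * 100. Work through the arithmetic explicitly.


Product = 7130 * 191 * 0.65 = 885189.5
Base = 294 * 3600 = 1058400
TSS = 885189.5 / 1058400 * 100 = 83.63

83.63 TSS


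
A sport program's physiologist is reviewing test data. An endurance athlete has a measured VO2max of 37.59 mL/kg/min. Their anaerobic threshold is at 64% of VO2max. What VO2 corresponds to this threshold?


Anaerobic threshold VO2 = VO2max * 64%
= 37.59 * 0.64
= 24.06 mL/kg/min

24.06 mL/kg/min


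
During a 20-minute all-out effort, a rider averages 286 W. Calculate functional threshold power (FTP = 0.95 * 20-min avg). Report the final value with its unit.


FTP = 0.95 * 286
= 271.7 W

271.7 W


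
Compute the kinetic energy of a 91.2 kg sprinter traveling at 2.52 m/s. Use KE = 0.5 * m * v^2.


Velocity squared = 6.3504
KE = 0.5 * 91.2 * 6.3504 = 289.58 J

289.58 J


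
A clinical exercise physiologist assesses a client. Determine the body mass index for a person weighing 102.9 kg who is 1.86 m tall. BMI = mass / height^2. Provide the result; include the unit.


BMI = mass / height^2
= 102.9 / 1.86^2
= 102.9 / 3.4596
= 29.74 kg/m^2

29.74 kg/m^2


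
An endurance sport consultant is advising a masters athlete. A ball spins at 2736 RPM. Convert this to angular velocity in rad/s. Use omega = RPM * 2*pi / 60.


omega = 2736 * 2 * pi / 60
= 2736 * 6.28318531 / 60
= 17190.795 / 60
= 286.513 rad/s

286.513 rad/s


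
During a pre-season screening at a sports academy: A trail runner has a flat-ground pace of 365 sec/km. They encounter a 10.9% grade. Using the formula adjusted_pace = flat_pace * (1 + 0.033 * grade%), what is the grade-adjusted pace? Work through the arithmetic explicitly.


Grade factor = 1 + 0.033 * 10.9 = 1.3597
Adjusted = 365 * 1.3597 = 496.29 sec/km

496.29 s/km


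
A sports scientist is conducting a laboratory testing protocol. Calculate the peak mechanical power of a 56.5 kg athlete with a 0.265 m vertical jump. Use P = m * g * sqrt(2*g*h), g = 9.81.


First, sqrt(2gh) = sqrt(2 * 9.81 * 0.265)
= sqrt(5.1993) = 2.280197 m/s
Power = 56.5 * 9.81 * 2.280197 = 1263.83 W

1263.83 W


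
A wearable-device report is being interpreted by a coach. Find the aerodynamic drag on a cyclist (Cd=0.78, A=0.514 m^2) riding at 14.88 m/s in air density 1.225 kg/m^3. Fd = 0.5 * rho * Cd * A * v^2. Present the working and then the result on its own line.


Fd = 0.5 * 1.225 * 0.78 * 0.514 * 14.88^2
= 0.5 * 1.225 * 0.78 * 0.514 * 221.4144
= 54.371 N

54.371 N


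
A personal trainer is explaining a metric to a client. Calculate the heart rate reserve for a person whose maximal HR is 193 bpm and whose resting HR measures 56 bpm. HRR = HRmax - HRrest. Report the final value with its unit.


HRmax = 193 bpm
HRrest = 56 bpm
HRR = 193 - 56 = 137 bpm

137 bpm


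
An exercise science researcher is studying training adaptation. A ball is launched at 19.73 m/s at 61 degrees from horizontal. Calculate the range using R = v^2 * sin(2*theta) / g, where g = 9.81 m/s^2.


sin(2 * 61) = sin(122) = 0.848048
v^2 = 19.73^2 = 389.2729
R = 389.2729 * 0.848048 / 9.81
= 33.652 m

33.652 m


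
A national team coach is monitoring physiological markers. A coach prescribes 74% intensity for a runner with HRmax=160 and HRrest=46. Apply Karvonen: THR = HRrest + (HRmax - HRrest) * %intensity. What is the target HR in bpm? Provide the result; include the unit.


Heart rate reserve = 160 - 46 = 114
Intensity fraction = 74 / 100 = 0.74
THR = 46 + 114 * 0.74 = 130.36 bpm

130.36 bpm


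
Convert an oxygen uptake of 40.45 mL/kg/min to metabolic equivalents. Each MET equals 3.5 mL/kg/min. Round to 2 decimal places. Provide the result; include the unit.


One MET = 3.5 mL/kg/min
Number of METs = 40.45 / 3.5
= 11.56 METs

11.56 METs


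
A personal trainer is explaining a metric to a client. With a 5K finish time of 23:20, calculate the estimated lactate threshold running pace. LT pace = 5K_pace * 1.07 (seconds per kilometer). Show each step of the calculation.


Race duration = 1400 s for 5 km
Average pace = 1400 / 5 = 280.0 s/km
LT pace = 280.0 * 1.07
= 299.6 s/km

299.6 s/km


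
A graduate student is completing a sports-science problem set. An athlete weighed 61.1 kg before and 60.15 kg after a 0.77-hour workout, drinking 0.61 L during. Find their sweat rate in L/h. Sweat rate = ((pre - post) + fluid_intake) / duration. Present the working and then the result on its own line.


Body mass change = 0.95 kg
Total sweat loss = 0.95 + 0.61 = 1.56 L
Rate = 1.56 / 0.77 = 2.026 L/h

2.026 L/h


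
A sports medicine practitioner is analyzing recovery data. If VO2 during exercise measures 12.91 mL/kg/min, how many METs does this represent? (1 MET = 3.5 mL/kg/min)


METs = VO2 / 3.5 = 12.91 / 3.5 = 3.69

3.69 METs


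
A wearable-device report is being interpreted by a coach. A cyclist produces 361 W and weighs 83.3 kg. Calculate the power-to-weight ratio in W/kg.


P/W = power / mass
= 361 / 83.3
= 4.334 W/kg

4.334 W/kg


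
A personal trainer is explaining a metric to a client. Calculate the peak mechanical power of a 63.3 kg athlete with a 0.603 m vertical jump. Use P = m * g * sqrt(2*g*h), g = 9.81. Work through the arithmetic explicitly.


First, sqrt(2gh) = sqrt(2 * 9.81 * 0.603)
= sqrt(11.83086) = 3.439602 m/s
Power = 63.3 * 9.81 * 3.439602 = 2135.9 W

2135.9 W


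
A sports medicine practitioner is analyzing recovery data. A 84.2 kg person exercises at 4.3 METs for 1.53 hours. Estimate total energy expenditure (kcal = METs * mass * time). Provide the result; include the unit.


Energy = METs * mass(kg) * time(h)
= 4.3 * 84.2 * 1.53
= 553.95 kcal

553.95 kcal


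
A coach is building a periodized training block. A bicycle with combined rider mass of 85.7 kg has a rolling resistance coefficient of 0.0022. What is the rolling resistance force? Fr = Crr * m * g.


Fr = 0.0022 * 85.7 * 9.81
= 0.18854 * 9.81
= 1.85 N

1.85 N


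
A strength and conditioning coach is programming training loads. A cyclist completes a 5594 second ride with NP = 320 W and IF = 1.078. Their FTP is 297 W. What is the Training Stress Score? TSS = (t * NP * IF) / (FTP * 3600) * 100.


t * NP * IF = 5594 * 320 * 1.078 = 1929706.24
FTP * 3600 = 1069200
TSS = (1929706.24 / 1069200) * 100 = 180.48

180.48 TSS


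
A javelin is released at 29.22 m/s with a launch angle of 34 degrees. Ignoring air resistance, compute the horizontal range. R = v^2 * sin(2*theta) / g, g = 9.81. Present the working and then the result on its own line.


Launch speed squared = 853.8084
sin(2 * 34 deg) = 0.927184
Range = 853.8084 * 0.927184 / 9.81
= 80.697 m

80.697 m


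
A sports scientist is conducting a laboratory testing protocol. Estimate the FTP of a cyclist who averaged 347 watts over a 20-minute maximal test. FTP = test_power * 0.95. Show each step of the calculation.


FTP = 347 * 0.95 = 329.65 W

329.65 W


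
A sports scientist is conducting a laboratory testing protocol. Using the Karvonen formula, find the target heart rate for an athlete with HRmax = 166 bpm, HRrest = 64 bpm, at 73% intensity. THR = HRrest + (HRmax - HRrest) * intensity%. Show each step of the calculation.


HRR = 166 - 64 = 102
THR = 64 + 102 * 0.73
= 64 + 74.46
= 138.46 bpm

138.46 bpm


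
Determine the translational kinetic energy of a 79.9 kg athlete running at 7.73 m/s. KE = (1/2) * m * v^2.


KE = 0.5 * m * v^2
= 0.5 * 79.9 * 7.73^2
= 0.5 * 79.9 * 59.7529
= 2387.13 J

2387.13 J


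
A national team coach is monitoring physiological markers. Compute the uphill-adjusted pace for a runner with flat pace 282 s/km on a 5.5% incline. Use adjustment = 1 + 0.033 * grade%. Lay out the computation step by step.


Adjustment factor = 1 + 0.033 * 5.5 = 1.1815
Grade-adjusted pace = 282 * 1.1815 = 333.18 s/km

333.18 s/km


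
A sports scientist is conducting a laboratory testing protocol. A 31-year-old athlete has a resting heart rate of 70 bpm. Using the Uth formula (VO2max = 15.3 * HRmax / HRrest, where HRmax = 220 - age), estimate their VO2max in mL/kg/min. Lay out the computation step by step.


HRmax = 220 - 31 = 189 bpm
Ratio = HRmax / HRrest = 189 / 70 = 2.7
VO2max = 15.3 * 2.7 = 41.31 mL/kg/min

41.31 mL/kg/min


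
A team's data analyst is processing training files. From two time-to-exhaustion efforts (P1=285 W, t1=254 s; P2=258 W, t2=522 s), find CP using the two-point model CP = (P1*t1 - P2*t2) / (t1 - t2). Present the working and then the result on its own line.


Work in trial 1 = 72390 J
Work in trial 2 = 134676 J
Delta work = -62286 J
Delta time = -268 s
CP = -62286 / -268 = 232.41 W

232.41 W


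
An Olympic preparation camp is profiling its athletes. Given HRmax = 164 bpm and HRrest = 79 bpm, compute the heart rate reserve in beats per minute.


Heart rate reserve = maximum HR minus resting HR
HRR = 164 - 79 = 85 bpm

85 bpm


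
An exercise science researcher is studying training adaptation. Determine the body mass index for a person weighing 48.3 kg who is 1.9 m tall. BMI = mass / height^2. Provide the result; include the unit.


BMI = mass / height^2
= 48.3 / 1.9^2
= 48.3 / 3.61
= 13.38 kg/m^2

13.38 kg/m^2


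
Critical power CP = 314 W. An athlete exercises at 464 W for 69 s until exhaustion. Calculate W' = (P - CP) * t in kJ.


P - CP = 464 - 314 = 150 W
W' = 150 * 69 = 10350 J
= 10350 / 1000 = 10.35 kJ

10.35 kJ


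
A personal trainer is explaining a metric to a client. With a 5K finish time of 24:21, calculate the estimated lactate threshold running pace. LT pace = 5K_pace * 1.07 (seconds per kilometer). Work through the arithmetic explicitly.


Race duration = 1461 s for 5 km
Average pace = 1461 / 5 = 292.2 s/km
LT pace = 292.2 * 1.07
= 312.65 s/km

312.65 s/km


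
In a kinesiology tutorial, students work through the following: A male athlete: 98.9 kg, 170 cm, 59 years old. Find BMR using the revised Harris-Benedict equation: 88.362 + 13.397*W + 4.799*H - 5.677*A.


Intercept = 88.362
Weight contribution = 13.397 * 98.9 = 1324.9633
Height contribution = 4.799 * 170 = 815.83
Age contribution = 5.677 * 59 = 334.943
BMR = 88.362 + 1324.9633 + 815.83 - 334.943
= 1894.21 kcal/day

1894.21 kcal/day


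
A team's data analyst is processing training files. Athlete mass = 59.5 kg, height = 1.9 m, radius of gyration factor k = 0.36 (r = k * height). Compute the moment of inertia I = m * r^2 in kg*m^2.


r = k * height = 0.36 * 1.9 = 0.684 m
r^2 = 0.684^2 = 0.467856
I = 59.5 * 0.467856 = 27.837 kg*m^2

27.837 kg*m^2


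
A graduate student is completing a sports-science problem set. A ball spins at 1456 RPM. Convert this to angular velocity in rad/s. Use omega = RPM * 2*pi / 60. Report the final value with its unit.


omega = 1456 * 2 * pi / 60
= 1456 * 6.28318531 / 60
= 9148.318 / 60
= 152.472 rad/s

152.472 rad/s


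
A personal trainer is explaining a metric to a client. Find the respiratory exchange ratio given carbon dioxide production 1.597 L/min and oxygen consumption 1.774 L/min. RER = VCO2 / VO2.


VCO2 = 1.597 L/min
VO2 = 1.774 L/min
RER = 1.597 / 1.774 = 0.9002

0.9002


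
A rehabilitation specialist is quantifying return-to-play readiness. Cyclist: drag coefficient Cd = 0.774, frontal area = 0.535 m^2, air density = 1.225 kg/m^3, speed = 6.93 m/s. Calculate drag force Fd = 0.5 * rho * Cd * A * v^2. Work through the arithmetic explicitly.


v^2 = 6.93^2 = 48.0249
Fd = 0.5 * 1.225 * 0.774 * 0.535 * 48.0249
= 12.181 N

12.181 N


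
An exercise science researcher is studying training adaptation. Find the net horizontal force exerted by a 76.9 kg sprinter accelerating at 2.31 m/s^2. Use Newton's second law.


Newton's second law: F = m * a
F = 76.9 * 2.31 = 177.64 N

177.64 N


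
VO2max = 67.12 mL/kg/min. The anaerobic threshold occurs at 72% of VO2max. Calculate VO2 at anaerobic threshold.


AT fraction = 72 / 100 = 0.72
AT VO2 = 67.12 * 0.72
= 48.33 mL/kg/min

48.33 mL/kg/min


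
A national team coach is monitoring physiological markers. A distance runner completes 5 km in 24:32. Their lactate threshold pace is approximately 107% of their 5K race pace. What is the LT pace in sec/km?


Convert to seconds: 24 min 32 s = 1472 s
Pace per km = 1472 / 5 = 294.4 s/km
LT pace = 294.4 * 1.07 = 315.01 s/km

315.01 s/km


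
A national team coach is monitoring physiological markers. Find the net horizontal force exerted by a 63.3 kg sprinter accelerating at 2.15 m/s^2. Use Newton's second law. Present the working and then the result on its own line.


Newton's second law: F = m * a
F = 63.3 * 2.15 = 136.1 N

136.1 N


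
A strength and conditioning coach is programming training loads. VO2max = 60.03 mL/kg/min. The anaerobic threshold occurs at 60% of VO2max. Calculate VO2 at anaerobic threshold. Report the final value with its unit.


AT fraction = 60 / 100 = 0.6
AT VO2 = 60.03 * 0.6
= 36.02 mL/kg/min

36.02 mL/kg/min


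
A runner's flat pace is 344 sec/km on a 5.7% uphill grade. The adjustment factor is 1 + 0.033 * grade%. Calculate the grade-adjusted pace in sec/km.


Factor = 1 + 0.033 * 5.7 = 1.1881
Adjusted pace = 344 * 1.1881
= 408.71 sec/km

408.71 s/km


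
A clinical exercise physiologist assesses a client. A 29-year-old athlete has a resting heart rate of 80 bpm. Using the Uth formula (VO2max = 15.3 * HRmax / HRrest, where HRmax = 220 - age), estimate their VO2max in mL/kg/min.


HRmax = 220 - 29 = 191 bpm
Ratio = HRmax / HRrest = 191 / 80 = 2.3875
VO2max = 15.3 * 2.3875 = 36.53 mL/kg/min

36.53 mL/kg/min


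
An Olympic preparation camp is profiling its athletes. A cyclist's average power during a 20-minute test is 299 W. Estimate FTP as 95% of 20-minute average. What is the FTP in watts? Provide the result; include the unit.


FTP = 20-min power * 0.95
= 299 * 0.95
= 284.05 W

284.05 W


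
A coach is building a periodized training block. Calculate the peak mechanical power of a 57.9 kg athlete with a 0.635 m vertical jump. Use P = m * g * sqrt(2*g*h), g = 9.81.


First, sqrt(2gh) = sqrt(2 * 9.81 * 0.635)
= sqrt(12.4587) = 3.529688 m/s
Power = 57.9 * 9.81 * 3.529688 = 2004.86 W

2004.86 W


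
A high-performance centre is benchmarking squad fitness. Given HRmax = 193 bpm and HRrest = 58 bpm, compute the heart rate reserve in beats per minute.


Heart rate reserve = maximum HR minus resting HR
HRR = 193 - 58 = 135 bpm

135 bpm


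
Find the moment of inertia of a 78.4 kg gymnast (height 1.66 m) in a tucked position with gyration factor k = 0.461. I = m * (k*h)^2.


Radius of gyration = 0.461 * 1.66 = 0.76526 m
I = 78.4 * 0.76526^2
= 78.4 * 0.585623
= 45.913 kg*m^2

45.913 kg*m^2


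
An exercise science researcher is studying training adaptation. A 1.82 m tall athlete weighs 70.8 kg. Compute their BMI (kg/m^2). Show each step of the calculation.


height^2 = 3.3124 m^2
BMI = 70.8 / 3.3124 = 21.37 kg/m^2

21.37 kg/m^2


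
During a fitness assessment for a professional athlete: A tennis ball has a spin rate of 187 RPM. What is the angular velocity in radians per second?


Convert RPM to rad/s: multiply by 2*pi and divide by 60
omega = 187 * 2 * pi / 60
= 19.583 rad/s

19.583 rad/s


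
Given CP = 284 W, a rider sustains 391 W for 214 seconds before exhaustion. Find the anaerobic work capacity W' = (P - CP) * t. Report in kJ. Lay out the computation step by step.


Excess power = 391 - 284 = 107 W
Work above CP = 107 * 214 = 22898 J
W' = 22.898 kJ

22.898 kJ


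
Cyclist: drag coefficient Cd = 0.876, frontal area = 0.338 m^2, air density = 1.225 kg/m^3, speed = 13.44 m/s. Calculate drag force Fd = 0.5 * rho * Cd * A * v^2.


v^2 = 13.44^2 = 180.6336
Fd = 0.5 * 1.225 * 0.876 * 0.338 * 180.6336
= 32.759 N

32.759 N


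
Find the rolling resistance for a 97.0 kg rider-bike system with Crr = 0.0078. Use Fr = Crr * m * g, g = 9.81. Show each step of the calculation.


m * g = 97.0 * 9.81 = 951.57 N
Fr = 0.0078 * 951.57 = 7.422 N

7.422 N


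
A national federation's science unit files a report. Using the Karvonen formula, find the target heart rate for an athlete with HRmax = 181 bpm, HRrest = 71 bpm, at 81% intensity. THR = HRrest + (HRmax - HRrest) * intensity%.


HRR = 181 - 71 = 110
THR = 71 + 110 * 0.81
= 71 + 89.1
= 160.1 bpm

160.1 bpm


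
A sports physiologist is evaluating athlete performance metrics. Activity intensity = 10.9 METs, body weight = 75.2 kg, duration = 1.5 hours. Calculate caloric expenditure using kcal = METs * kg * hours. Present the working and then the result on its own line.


kcal = 10.9 * 75.2 * 1.5
= 819.68 * 1.5
= 1229.52 kcal

1229.52 kcal


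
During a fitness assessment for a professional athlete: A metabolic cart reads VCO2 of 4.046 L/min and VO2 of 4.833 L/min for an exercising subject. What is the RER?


RER = VCO2 / VO2 = 4.046 / 4.833 = 0.8372

0.8372


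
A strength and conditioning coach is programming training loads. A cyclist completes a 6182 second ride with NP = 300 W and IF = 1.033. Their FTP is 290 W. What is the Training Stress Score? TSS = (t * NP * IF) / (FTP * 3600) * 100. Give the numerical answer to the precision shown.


t * NP * IF = 6182 * 300 * 1.033 = 1915801.8
FTP * 3600 = 1044000
TSS = (1915801.8 / 1044000) * 100 = 183.51

183.51 TSS


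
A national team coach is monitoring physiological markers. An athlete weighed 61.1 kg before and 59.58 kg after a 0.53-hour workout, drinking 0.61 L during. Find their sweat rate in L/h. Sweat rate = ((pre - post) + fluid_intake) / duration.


Body mass change = 1.52 kg
Total sweat loss = 1.52 + 0.61 = 2.13 L
Rate = 2.13 / 0.53 = 4.019 L/h

4.019 L/h


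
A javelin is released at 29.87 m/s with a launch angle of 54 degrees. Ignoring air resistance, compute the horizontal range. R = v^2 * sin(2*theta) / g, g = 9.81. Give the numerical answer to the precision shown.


Launch speed squared = 892.2169
sin(2 * 54 deg) = 0.951057
Range = 892.2169 * 0.951057 / 9.81
= 86.498 m

86.498 m


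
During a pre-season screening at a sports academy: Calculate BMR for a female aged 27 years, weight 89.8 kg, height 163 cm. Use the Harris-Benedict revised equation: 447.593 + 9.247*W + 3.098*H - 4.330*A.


Substituting values:
W term = 9.247 * 89.8 = 830.3806
H term = 3.098 * 163 = 504.974
A term = 4.330 * 27 = 116.91
BMR = 1666.04 kcal/day

1666.04 kcal/day


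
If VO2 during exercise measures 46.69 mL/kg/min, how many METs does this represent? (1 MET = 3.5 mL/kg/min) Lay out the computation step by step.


METs = VO2 / 3.5 = 46.69 / 3.5 = 13.34

13.34 METs


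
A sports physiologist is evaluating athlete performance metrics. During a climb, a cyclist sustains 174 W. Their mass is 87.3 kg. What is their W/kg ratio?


Power-to-weight = 174 W / 87.3 kg
= 1.993 W/kg

1.993 W/kg


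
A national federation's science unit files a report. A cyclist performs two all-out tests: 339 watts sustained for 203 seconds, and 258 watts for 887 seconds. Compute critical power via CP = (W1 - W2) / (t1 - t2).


W1 = P1 * t1 = 339 * 203 = 68817 J
W2 = P2 * t2 = 258 * 887 = 228846 J
CP = (68817 - 228846) / (203 - 887)
= 233.96 W

233.96 W


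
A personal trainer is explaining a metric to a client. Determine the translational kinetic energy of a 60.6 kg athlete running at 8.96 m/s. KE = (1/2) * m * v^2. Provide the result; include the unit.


KE = 0.5 * m * v^2
= 0.5 * 60.6 * 8.96^2
= 0.5 * 60.6 * 80.2816
= 2432.53 J

2432.53 J


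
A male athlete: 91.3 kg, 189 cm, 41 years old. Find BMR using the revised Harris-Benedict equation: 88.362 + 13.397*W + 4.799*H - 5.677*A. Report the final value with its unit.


Intercept = 88.362
Weight contribution = 13.397 * 91.3 = 1223.1461
Height contribution = 4.799 * 189 = 907.011
Age contribution = 5.677 * 41 = 232.757
BMR = 88.362 + 1223.1461 + 907.011 - 232.757
= 1985.76 kcal/day

1985.76 kcal/day


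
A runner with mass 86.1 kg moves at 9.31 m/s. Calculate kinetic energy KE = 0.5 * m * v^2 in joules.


v^2 = 9.31^2 = 86.6761
KE = 0.5 * 86.1 * 86.6761
= 3731.41 J

3731.41 J


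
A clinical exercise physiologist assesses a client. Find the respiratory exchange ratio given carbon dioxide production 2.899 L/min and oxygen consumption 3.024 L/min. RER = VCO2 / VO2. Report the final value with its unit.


VCO2 = 2.899 L/min
VO2 = 3.024 L/min
RER = 2.899 / 3.024 = 0.9587

0.9587


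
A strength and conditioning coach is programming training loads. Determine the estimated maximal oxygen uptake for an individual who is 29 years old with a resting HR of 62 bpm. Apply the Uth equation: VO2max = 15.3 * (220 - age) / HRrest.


HRmax = 220 - 29 = 191
VO2max = 15.3 * (191 / 62)
= 15.3 * 3.0806
= 47.13 mL/kg/min

47.13 mL/kg/min


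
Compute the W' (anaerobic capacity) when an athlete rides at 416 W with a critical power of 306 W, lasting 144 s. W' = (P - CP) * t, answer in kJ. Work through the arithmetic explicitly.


Above-CP power = 110 W
Duration = 144 s
W' = 110 * 144 = 15840 J
Convert: 15840 / 1000 = 15.84 kJ

15.84 kJ


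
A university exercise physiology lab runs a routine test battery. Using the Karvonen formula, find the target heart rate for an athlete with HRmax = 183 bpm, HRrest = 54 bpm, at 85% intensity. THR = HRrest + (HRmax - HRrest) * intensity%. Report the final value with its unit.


HRR = 183 - 54 = 129
THR = 54 + 129 * 0.85
= 54 + 109.65
= 163.65 bpm

163.65 bpm


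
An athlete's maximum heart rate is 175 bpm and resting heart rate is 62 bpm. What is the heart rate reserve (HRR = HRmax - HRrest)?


HRR = HRmax - HRrest
= 175 - 62
= 113 bpm

113 bpm


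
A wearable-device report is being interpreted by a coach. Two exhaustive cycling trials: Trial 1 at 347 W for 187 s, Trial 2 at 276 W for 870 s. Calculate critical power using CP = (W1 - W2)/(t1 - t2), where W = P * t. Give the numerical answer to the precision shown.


W1 = 347 * 187 = 64889 J
W2 = 276 * 870 = 240120 J
CP = (64889 - 240120) / (187 - 870)
= -175231 / -683
= 256.56 W

256.56 W


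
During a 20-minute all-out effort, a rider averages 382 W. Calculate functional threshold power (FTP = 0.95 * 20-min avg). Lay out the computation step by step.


FTP = 0.95 * 382
= 362.9 W

362.9 W


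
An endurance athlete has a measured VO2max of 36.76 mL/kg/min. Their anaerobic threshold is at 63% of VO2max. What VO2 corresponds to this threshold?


Anaerobic threshold VO2 = VO2max * 63%
= 36.76 * 0.63
= 23.16 mL/kg/min

23.16 mL/kg/min


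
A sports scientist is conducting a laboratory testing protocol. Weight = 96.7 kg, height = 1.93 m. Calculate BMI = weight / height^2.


height^2 = 1.93^2 = 3.7249
BMI = 96.7 / 3.7249 = 25.96 kg/m^2

25.96 kg/m^2


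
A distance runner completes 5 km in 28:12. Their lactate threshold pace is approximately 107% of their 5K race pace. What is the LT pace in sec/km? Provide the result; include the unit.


Convert to seconds: 28 min 12 s = 1692 s
Pace per km = 1692 / 5 = 338.4 s/km
LT pace = 338.4 * 1.07 = 362.09 s/km

362.09 s/km


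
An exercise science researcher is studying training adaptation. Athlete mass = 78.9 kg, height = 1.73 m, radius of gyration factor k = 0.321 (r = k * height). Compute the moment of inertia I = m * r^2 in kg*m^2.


r = k * height = 0.321 * 1.73 = 0.55533 m
r^2 = 0.55533^2 = 0.308391
I = 78.9 * 0.308391 = 24.332 kg*m^2

24.332 kg*m^2


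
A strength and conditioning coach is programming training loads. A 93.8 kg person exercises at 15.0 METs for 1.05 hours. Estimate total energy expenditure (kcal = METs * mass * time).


Energy = METs * mass(kg) * time(h)
= 15.0 * 93.8 * 1.05
= 1477.35 kcal

1477.35 kcal


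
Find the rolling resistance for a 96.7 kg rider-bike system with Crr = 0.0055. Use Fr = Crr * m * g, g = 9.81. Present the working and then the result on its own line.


m * g = 96.7 * 9.81 = 948.627 N
Fr = 0.0055 * 948.627 = 5.217 N

5.217 N


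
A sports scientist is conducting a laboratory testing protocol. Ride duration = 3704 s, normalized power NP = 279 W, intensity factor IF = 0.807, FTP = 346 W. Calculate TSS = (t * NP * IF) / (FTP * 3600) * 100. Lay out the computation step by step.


Numerator = 3704 * 279 * 0.807 = 833966.712
Denominator = 346 * 3600 = 1245600
TSS = 833966.712 / 1245600 * 100
= 66.95

66.95 TSS


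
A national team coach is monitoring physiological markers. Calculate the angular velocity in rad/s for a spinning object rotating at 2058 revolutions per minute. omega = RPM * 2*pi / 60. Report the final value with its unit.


omega = RPM * 2*pi / 60
= 2058 * 6.28318531 / 60
= 215.513 rad/s

215.513 rad/s


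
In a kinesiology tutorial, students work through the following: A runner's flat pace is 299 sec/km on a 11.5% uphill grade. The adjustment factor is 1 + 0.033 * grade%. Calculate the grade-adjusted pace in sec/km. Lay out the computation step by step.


Factor = 1 + 0.033 * 11.5 = 1.3795
Adjusted pace = 299 * 1.3795
= 412.47 sec/km

412.47 s/km


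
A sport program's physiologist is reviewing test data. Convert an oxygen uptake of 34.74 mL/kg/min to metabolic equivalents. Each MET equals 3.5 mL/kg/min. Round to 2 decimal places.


One MET = 3.5 mL/kg/min
Number of METs = 34.74 / 3.5
= 9.93 METs

9.93 METs


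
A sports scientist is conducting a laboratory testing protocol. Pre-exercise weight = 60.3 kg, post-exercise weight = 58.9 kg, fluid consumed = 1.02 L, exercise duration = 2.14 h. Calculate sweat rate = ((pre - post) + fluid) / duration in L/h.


Weight loss = 60.3 - 58.9 = 1.4 kg (approx L)
Total sweat = 1.4 + 1.02 = 2.42 L
Sweat rate = 2.42 / 2.14 = 1.131 L/h

1.131 L/h


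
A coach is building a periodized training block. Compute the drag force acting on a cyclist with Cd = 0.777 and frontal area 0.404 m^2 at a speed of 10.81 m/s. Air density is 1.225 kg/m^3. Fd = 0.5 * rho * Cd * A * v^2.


Step 1: v^2 = 116.8561
Step 2: Fd = 0.5 * 1.225 * 0.777 * 0.404 * 116.8561
= 22.468 N

22.468 N


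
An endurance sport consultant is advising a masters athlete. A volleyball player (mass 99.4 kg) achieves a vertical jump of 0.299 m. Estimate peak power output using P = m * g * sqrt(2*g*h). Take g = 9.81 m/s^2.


2 * g * h = 2 * 9.81 * 0.299 = 5.86638
sqrt(5.86638) = 2.422061 m/s
P = 99.4 * 9.81 * 2.422061 = 2361.79 W

2361.79 W


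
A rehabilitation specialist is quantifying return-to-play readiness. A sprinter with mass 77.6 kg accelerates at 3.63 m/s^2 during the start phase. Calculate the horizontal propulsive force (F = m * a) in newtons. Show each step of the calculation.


F = m * a
= 77.6 * 3.63
= 281.69 N

281.69 N


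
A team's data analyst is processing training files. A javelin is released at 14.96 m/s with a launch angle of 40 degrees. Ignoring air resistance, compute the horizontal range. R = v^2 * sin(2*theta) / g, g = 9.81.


Launch speed squared = 223.8016
sin(2 * 40 deg) = 0.984808
Range = 223.8016 * 0.984808 / 9.81
= 22.467 m

22.467 m


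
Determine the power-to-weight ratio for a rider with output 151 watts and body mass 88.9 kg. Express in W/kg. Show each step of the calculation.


P/W = 151 / 88.9 = 1.699 W/kg

1.699 W/kg


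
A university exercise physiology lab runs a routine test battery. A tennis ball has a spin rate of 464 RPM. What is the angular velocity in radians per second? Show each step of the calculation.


Convert RPM to rad/s: multiply by 2*pi and divide by 60
omega = 464 * 2 * pi / 60
= 48.59 rad/s

48.59 rad/s
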